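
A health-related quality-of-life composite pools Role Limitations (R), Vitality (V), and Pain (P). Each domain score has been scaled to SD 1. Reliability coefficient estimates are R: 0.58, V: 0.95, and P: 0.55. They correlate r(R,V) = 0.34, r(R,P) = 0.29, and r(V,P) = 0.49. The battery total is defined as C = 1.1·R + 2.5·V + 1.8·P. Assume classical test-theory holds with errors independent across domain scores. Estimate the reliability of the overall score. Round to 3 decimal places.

Var(C) = 1.1² + 2.5² + 1.8² + 2·[2.75·0.34 + 1.98·0.29 + 4.5·0.49] = 10.7 + 7.4284 = 18.1284.
With uncorrelated errors the cross-covariances are all true-score covariance, so they carry over unchanged; only the diagonal terms shrink to ρᵢσᵢ².
True-score variance = [1.1²·0.58 + 2.5²·0.95 + 1.8²·0.55] + 7.4284 = 8.4213 + 7.4284 = 15.8497.
Reliability = 15.8497 / 18.1284 = 0.874.

0.874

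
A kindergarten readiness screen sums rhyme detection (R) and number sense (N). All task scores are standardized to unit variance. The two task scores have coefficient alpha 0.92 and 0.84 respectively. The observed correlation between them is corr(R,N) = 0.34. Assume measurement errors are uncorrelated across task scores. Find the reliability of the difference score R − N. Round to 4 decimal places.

Var(R−N) = 1 + 1 − 2·0.34 = 2 − 0.68 = 1.32.
With uncorrelated errors the cross-covariances are all true-score covariance, so they carry over unchanged; only the diagonal terms shrink to ρᵢσᵢ².
True-score variance = [0.92 + 0.84] − 0.68 = 1.76 − 0.68 = 1.08.
Reliability = 1.08 / 1.32 = 0.8182.

0.8182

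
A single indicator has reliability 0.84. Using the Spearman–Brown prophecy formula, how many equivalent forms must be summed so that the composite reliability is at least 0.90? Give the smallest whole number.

k ≥ ρ*(1−ρ₁)/(ρ₁(1−ρ*)) = 0.90·0.16 / (0.84·0.10) = 1.714.
Smallest integer k = 2.

2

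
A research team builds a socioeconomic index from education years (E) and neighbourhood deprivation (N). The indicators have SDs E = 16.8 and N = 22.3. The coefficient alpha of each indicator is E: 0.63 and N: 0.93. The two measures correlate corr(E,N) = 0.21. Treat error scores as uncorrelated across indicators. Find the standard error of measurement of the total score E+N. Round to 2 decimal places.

11.80

Var(total) = 779.53 + 157.349 = 936.879.
True-score variance = 640.291 + 157.349 = 797.64, so reliability = 0.8514.
Error variance = 936.879 − 797.64 = 139.239; SEM = √139.239 = 11.80.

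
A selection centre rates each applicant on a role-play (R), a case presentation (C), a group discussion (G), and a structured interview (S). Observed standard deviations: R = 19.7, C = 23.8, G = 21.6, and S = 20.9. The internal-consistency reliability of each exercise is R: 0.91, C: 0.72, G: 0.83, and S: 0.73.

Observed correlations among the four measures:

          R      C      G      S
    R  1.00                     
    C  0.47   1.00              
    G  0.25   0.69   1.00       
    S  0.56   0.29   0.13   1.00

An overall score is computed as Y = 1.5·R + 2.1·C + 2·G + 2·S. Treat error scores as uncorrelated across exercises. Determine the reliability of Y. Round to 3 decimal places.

0.896

Var(Y) = 1.5²·19.7² + 2.1²·23.8² + 2²·21.6² + 2²·20.9² + 2·[3.15·19.7·23.8·0.47 + 3·19.7·21.6·0.25 + 3·19.7·20.9·0.56 + 4.2·23.8·21.6·0.69 + 4.2·23.8·20.9·0.29 + 4·21.6·20.9·0.13] = 6984.68 + 8070.81 = 15055.5.
With uncorrelated errors the cross-covariances are all true-score covariance, so they carry over unchanged; only the diagonal terms shrink to ρᵢσᵢ².
True-score variance = [1.5²·19.7²·0.91 + 2.1²·23.8²·0.72 + 2²·21.6²·0.83 + 2²·20.9²·0.73] + 8070.81 = 5417.64 + 8070.81 = 13488.4.
Reliability = 13488.4 / 15055.5 = 0.896.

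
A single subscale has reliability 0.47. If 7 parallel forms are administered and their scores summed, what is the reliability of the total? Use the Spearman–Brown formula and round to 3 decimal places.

ρ_k = kρ / (1 + (k−1)ρ) = 7·0.47 / (1 + 6·0.47) = 3.290 / 3.820 = 0.861.

0.861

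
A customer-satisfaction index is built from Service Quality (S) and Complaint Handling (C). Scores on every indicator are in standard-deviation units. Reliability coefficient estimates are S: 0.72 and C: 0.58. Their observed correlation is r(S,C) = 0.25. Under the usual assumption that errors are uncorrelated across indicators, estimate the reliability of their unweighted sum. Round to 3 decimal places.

0.720

Var(S+C) = 2 + 2·[0.25] = 2 + 0.5 = 2.5.
With uncorrelated errors the cross-covariances are all true-score covariance, so they carry over unchanged; only the diagonal terms shrink to ρᵢσᵢ².
True-score variance = [0.72 + 0.58] + 0.5 = 1.3 + 0.5 = 1.8.
Reliability = 1.8 / 2.5 = 0.720.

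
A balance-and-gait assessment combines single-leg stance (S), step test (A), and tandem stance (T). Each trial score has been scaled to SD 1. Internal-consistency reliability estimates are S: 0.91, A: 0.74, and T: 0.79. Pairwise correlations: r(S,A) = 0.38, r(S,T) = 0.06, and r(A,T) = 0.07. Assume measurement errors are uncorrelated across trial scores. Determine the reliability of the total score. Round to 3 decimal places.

Var(S+A+T) = 3 + 2·[0.38 + 0.06 + 0.07] = 3 + 1.02 = 4.02.
With uncorrelated errors the cross-covariances are all true-score covariance, so they carry over unchanged; only the diagonal terms shrink to ρᵢσᵢ².
True-score variance = [0.91 + 0.74 + 0.79] + 1.02 = 2.44 + 1.02 = 3.46.
Reliability = 3.46 / 4.02 = 0.861.

0.861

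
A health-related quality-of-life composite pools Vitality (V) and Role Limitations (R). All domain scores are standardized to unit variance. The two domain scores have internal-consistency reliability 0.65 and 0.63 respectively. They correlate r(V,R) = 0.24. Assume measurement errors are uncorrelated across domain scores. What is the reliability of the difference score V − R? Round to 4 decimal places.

Var(V−R) = 1 + 1 − 2·0.24 = 2 − 0.48 = 1.52.
Under uncorrelated errors the observed covariances equal the true-score covariances, so only the own-variance terms attenuate.
True-score variance = [0.65 + 0.63] − 0.48 = 1.28 − 0.48 = 0.8.
Reliability = 0.8 / 1.52 = 0.5263.

0.5263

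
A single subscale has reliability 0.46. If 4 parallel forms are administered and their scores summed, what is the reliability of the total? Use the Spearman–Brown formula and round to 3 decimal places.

ρ_k = kρ / (1 + (k−1)ρ) = 4·0.46 / (1 + 3·0.46) = 1.840 / 2.380 = 0.773.

0.773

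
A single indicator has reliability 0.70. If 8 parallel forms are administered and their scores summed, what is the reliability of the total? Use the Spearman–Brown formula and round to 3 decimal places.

0.949

ρ_k = kρ / (1 + (k−1)ρ) = 8·0.70 / (1 + 7·0.70) = 5.600 / 5.900 = 0.949.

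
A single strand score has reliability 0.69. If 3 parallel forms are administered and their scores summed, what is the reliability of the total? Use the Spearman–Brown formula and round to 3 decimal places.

0.870

ρ_k = kρ / (1 + (k−1)ρ) = 3·0.69 / (1 + 2·0.69) = 2.070 / 2.380 = 0.870.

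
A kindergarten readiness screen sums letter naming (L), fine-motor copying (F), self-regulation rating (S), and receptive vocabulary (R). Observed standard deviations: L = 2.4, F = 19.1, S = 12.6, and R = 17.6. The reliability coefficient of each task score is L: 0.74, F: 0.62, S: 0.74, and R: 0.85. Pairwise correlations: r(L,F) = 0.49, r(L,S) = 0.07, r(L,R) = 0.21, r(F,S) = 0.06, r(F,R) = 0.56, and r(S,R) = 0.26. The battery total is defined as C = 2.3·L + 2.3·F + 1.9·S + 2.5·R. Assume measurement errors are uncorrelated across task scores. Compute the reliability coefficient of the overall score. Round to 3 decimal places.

0.846

Var(C) = 2.3²·2.4² + 2.3²·19.1² + 1.9²·12.6² + 2.5²·17.6² + 2·[5.29·2.4·19.1·0.49 + 4.37·2.4·12.6·0.07 + 5.75·2.4·17.6·0.21 + 4.37·19.1·12.6·0.06 + 5.75·19.1·17.6·0.56 + 4.75·12.6·17.6·0.26] = 4469.44 + 3196.97 = 7666.41.
Because errors are independent across components, Cov(Tᵢ,Tⱼ) = Cov(Xᵢ,Xⱼ); the off-diagonal part of the true-score variance is the same as above.
True-score variance = [2.3²·2.4²·0.74 + 2.3²·19.1²·0.62 + 1.9²·12.6²·0.74 + 2.5²·17.6²·0.85] + 3196.97 = 3288.76 + 3196.97 = 6485.74.
Reliability = 6485.74 / 7666.41 = 0.846.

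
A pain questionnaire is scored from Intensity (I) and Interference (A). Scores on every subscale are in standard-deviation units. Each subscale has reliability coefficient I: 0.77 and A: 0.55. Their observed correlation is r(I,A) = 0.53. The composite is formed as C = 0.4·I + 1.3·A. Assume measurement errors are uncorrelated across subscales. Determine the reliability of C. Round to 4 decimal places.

Var(C) = 0.4² + 1.3² + 2·[0.52·0.53] = 1.85 + 0.5512 = 2.4012.
With uncorrelated errors the cross-covariances are all true-score covariance, so they carry over unchanged; only the diagonal terms shrink to ρᵢσᵢ².
True-score variance = [0.4²·0.77 + 1.3²·0.55] + 0.5512 = 1.0527 + 0.5512 = 1.6039.
Reliability = 1.6039 / 2.4012 = 0.6680.

0.6680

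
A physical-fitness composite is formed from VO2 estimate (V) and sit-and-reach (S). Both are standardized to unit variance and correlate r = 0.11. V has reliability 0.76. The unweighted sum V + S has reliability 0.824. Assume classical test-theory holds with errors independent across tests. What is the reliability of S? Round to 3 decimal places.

Var(V+S) = 2 + 2·0.11 = 2.220.
True-score variance = ρ_V + ρ_S + 2·0.11, so 0.824 = (0.76 + ρ_S + 0.22) / 2.220.
ρ_S = 0.824·2.220 − 0.76 − 0.22 = 0.849.

0.849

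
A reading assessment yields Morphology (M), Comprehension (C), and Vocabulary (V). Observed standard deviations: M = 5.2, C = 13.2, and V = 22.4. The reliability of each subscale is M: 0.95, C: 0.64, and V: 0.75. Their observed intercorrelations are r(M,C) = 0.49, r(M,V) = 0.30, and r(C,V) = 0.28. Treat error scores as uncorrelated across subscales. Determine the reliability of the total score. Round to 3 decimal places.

Var(M+C+V) = 5.2² + 13.2² + 22.4² + 2·[5.2·13.2·0.49 + 5.2·22.4·0.30 + 13.2·22.4·0.28] = 703.04 + 302.736 = 1005.78.
Because errors are independent across components, Cov(Tᵢ,Tⱼ) = Cov(Xᵢ,Xⱼ); the off-diagonal part of the true-score variance is the same as above.
True-score variance = [5.2²·0.95 + 13.2²·0.64 + 22.4²·0.75] + 302.736 = 513.522 + 302.736 = 816.258.
Reliability = 816.258 / 1005.78 = 0.812.

0.812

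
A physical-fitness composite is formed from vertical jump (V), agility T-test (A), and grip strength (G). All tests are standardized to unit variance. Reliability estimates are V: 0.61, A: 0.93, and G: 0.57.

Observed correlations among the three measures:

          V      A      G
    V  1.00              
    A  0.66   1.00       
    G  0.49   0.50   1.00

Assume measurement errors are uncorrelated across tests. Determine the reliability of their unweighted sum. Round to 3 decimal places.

0.859

Var(V+A+G) = 3 + 2·[0.66 + 0.49 + 0.50] = 3 + 3.3 = 6.3.
Because errors are independent across components, Cov(Tᵢ,Tⱼ) = Cov(Xᵢ,Xⱼ); the off-diagonal part of the true-score variance is the same as above.
True-score variance = [0.61 + 0.93 + 0.57] + 3.3 = 2.11 + 3.3 = 5.41.
Reliability = 5.41 / 6.3 = 0.859.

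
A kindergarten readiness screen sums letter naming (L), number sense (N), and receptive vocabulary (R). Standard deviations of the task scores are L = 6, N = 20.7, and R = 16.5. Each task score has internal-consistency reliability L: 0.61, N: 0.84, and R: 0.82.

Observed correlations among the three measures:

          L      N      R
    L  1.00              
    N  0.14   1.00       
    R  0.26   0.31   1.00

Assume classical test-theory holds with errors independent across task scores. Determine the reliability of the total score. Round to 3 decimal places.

Var(L+N+R) = 6² + 20.7² + 16.5² + 2·[6·20.7·0.14 + 6·16.5·0.26 + 20.7·16.5·0.31] = 736.74 + 298.017 = 1034.76.
Under uncorrelated errors the observed covariances equal the true-score covariances, so only the own-variance terms attenuate.
True-score variance = [6²·0.61 + 20.7²·0.84 + 16.5²·0.82] + 298.017 = 605.137 + 298.017 = 903.154.
Reliability = 903.154 / 1034.76 = 0.873.

0.873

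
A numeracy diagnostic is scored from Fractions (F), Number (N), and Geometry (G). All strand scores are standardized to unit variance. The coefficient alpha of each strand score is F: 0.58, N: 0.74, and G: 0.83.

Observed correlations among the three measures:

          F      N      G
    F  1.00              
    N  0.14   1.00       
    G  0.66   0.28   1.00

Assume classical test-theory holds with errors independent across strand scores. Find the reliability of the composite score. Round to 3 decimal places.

Var(F+N+G) = 3 + 2·[0.14 + 0.66 + 0.28] = 3 + 2.16 = 5.16.
Under uncorrelated errors the observed covariances equal the true-score covariances, so only the own-variance terms attenuate.
True-score variance = [0.58 + 0.74 + 0.83] + 2.16 = 2.15 + 2.16 = 4.31.
Reliability = 4.31 / 5.16 = 0.835.

0.835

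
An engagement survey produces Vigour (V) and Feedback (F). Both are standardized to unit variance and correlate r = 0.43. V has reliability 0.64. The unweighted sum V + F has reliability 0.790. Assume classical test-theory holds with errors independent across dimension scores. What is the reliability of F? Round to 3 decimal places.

Var(V+F) = 2 + 2·0.43 = 2.860.
True-score variance = ρ_V + ρ_F + 2·0.43, so 0.790 = (0.64 + ρ_F + 0.86) / 2.860.
ρ_F = 0.790·2.860 − 0.64 − 0.86 = 0.759.

0.759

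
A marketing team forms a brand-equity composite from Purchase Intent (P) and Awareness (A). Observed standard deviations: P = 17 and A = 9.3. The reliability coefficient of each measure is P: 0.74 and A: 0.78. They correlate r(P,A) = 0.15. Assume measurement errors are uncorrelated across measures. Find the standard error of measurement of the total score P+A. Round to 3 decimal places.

9.704

Var(total) = 375.49 + 47.43 = 422.92.
True-score variance = 281.322 + 47.43 = 328.752, so reliability = 0.7773.
Error variance = 422.92 − 328.752 = 94.1678; SEM = √94.1678 = 9.704.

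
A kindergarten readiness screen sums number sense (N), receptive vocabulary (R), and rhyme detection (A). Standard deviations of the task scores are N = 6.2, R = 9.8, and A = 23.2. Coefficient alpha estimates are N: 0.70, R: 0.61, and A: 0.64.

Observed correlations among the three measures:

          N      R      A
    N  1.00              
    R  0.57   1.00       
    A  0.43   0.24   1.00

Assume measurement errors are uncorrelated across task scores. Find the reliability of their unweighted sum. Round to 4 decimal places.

Var(N+R+A) = 6.2² + 9.8² + 23.2² + 2·[6.2·9.8·0.57 + 6.2·23.2·0.43 + 9.8·23.2·0.24] = 672.72 + 302.102 = 974.822.
Because errors are independent across components, Cov(Tᵢ,Tⱼ) = Cov(Xᵢ,Xⱼ); the off-diagonal part of the true-score variance is the same as above.
True-score variance = [6.2²·0.70 + 9.8²·0.61 + 23.2²·0.64] + 302.102 = 429.966 + 302.102 = 732.068.
Reliability = 732.068 / 974.822 = 0.7510.

0.7510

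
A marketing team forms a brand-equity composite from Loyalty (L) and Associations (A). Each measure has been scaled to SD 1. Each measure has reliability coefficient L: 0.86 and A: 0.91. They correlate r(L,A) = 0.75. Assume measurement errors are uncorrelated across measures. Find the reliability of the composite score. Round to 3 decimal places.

0.934

Var(L+A) = 2 + 2·[0.75] = 2 + 1.5 = 3.5.
Because errors are independent across components, Cov(Tᵢ,Tⱼ) = Cov(Xᵢ,Xⱼ); the off-diagonal part of the true-score variance is the same as above.
True-score variance = [0.86 + 0.91] + 1.5 = 1.77 + 1.5 = 3.27.
Reliability = 3.27 / 3.5 = 0.934.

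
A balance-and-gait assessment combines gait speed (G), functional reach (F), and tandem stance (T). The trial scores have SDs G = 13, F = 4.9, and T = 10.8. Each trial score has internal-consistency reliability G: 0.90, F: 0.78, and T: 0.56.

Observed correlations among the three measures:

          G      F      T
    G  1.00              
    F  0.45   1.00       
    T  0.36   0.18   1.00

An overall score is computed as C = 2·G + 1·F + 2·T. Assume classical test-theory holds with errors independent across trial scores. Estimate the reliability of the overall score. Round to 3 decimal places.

Var(C) = 2²·13² + 4.9² + 2²·10.8² + 2·[2·13·4.9·0.45 + 4·13·10.8·0.36 + 2·4.9·10.8·0.18] = 1166.57 + 557.114 = 1723.68.
Under uncorrelated errors the observed covariances equal the true-score covariances, so only the own-variance terms attenuate.
True-score variance = [2²·13²·0.90 + 4.9²·0.78 + 2²·10.8²·0.56] + 557.114 = 888.401 + 557.114 = 1445.52.
Reliability = 1445.52 / 1723.68 = 0.839.

0.839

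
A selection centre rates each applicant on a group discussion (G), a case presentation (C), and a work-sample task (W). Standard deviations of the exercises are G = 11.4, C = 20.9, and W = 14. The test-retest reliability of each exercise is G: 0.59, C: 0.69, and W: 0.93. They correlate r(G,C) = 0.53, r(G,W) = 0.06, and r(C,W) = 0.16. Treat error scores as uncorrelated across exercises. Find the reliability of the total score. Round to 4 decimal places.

0.8206

Var(G+C+W) = 11.4² + 20.9² + 14² + 2·[11.4·20.9·0.53 + 11.4·14·0.06 + 20.9·14·0.16] = 762.77 + 365.34 = 1128.11.
Under uncorrelated errors the observed covariances equal the true-score covariances, so only the own-variance terms attenuate.
True-score variance = [11.4²·0.59 + 20.9²·0.69 + 14²·0.93] + 365.34 = 560.355 + 365.34 = 925.695.
Reliability = 925.695 / 1128.11 = 0.8206.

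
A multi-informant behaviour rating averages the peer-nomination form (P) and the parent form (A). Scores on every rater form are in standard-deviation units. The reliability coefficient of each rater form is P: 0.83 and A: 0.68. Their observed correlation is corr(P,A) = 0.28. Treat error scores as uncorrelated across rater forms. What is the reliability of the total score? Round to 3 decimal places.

0.809

Var(P+A) = 2 + 2·[0.28] = 2 + 0.56 = 2.56.
With uncorrelated errors the cross-covariances are all true-score covariance, so they carry over unchanged; only the diagonal terms shrink to ρᵢσᵢ².
True-score variance = [0.83 + 0.68] + 0.56 = 1.51 + 0.56 = 2.07.
Reliability = 2.07 / 2.56 = 0.809.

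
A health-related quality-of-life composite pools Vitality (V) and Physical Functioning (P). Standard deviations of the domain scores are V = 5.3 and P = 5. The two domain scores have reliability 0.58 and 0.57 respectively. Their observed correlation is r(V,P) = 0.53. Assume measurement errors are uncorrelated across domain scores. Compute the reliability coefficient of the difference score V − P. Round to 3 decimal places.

Var(V−P) = 5.3² + 5² − 2·5.3·5·0.53 = 53.09 − 28.09 = 25.
With uncorrelated errors the cross-covariances are all true-score covariance, so they carry over unchanged; only the diagonal terms shrink to ρᵢσᵢ².
True-score variance = [5.3²·0.58 + 5²·0.57] − 28.09 = 30.5422 − 28.09 = 2.4522.
Reliability = 2.4522 / 25 = 0.098.

0.098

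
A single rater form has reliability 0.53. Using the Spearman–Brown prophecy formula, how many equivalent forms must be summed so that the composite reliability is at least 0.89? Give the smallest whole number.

8

k ≥ ρ*(1−ρ₁)/(ρ₁(1−ρ*)) = 0.89·0.47 / (0.53·0.11) = 7.175.
Smallest integer k = 8.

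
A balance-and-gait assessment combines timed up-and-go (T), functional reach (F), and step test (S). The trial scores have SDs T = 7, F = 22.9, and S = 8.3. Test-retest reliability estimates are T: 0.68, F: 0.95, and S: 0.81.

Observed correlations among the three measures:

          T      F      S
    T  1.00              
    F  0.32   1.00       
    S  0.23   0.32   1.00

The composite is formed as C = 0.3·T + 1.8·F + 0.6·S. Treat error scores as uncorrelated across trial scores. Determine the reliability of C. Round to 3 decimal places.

0.953

Var(C) = 0.3²·7² + 1.8²·22.9² + 0.6²·8.3² + 2·[0.54·7·22.9·0.32 + 0.18·7·8.3·0.23 + 1.08·22.9·8.3·0.32] = 1728.3 + 191.587 = 1919.89.
Because errors are independent across components, Cov(Tᵢ,Tⱼ) = Cov(Xᵢ,Xⱼ); the off-diagonal part of the true-score variance is the same as above.
True-score variance = [0.3²·7²·0.68 + 1.8²·22.9²·0.95 + 0.6²·8.3²·0.81] + 191.587 = 1637.22 + 191.587 = 1828.81.
Reliability = 1828.81 / 1919.89 = 0.953.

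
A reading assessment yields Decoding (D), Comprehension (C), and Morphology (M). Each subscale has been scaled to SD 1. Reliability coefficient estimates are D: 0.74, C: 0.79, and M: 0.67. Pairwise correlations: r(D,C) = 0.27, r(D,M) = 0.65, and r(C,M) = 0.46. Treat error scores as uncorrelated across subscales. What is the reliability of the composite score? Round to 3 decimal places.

0.861

Var(D+C+M) = 3 + 2·[0.27 + 0.65 + 0.46] = 3 + 2.76 = 5.76.
With uncorrelated errors the cross-covariances are all true-score covariance, so they carry over unchanged; only the diagonal terms shrink to ρᵢσᵢ².
True-score variance = [0.74 + 0.79 + 0.67] + 2.76 = 2.2 + 2.76 = 4.96.
Reliability = 4.96 / 5.76 = 0.861.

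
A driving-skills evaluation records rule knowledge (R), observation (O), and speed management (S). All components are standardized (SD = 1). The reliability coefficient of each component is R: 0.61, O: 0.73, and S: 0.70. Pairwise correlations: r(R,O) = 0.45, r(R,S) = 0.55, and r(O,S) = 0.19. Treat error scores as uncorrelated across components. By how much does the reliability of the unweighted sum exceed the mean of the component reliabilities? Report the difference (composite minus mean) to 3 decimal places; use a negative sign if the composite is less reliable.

0.142

Var(sum) = 3 + 2.38 = 5.38; true-score variance = 2.04 + 2.38 = 4.42; composite reliability = 0.8216.
Mean component reliability = 0.6800.
Difference = 0.8216 − 0.6800 = 0.142.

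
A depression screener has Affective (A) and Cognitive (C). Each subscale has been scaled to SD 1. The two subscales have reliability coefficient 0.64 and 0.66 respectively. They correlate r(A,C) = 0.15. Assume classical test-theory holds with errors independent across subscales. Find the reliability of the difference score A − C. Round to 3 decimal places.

Var(A−C) = 1 + 1 − 2·0.15 = 2 − 0.3 = 1.7.
With uncorrelated errors the cross-covariances are all true-score covariance, so they carry over unchanged; only the diagonal terms shrink to ρᵢσᵢ².
True-score variance = [0.64 + 0.66] − 0.3 = 1.3 − 0.3 = 1.
Reliability = 1 / 1.7 = 0.588.

0.588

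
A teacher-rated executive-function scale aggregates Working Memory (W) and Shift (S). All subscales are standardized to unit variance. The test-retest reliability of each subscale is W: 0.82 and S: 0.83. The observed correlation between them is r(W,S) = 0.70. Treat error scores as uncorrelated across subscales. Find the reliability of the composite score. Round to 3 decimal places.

0.897

Var(W+S) = 2 + 2·[0.70] = 2 + 1.4 = 3.4.
Because errors are independent across components, Cov(Tᵢ,Tⱼ) = Cov(Xᵢ,Xⱼ); the off-diagonal part of the true-score variance is the same as above.
True-score variance = [0.82 + 0.83] + 1.4 = 1.65 + 1.4 = 3.05.
Reliability = 3.05 / 3.4 = 0.897.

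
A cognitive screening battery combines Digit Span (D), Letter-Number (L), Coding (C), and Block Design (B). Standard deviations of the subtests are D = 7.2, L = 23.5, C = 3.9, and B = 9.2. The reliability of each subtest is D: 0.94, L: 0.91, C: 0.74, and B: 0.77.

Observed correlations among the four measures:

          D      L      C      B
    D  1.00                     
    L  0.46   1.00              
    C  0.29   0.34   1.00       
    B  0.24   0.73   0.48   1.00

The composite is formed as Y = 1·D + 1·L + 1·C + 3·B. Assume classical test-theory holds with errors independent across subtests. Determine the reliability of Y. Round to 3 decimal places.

Var(Y) = 7.2² + 23.5² + 3.9² + 3²·9.2² + 2·[7.2·23.5·0.46 + 7.2·3.9·0.29 + 3·7.2·9.2·0.24 + 23.5·3.9·0.34 + 3·23.5·9.2·0.73 + 3·3.9·9.2·0.48] = 1381.06 + 1379.95 = 2761.01.
Under uncorrelated errors the observed covariances equal the true-score covariances, so only the own-variance terms attenuate.
True-score variance = [7.2²·0.94 + 23.5²·0.91 + 3.9²·0.74 + 3²·9.2²·0.77] + 1379.95 = 1149.09 + 1379.95 = 2529.04.
Reliability = 2529.04 / 2761.01 = 0.916.

0.916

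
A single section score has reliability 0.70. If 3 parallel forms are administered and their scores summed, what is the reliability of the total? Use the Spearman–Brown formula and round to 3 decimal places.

ρ_k = kρ / (1 + (k−1)ρ) = 3·0.70 / (1 + 2·0.70) = 2.100 / 2.400 = 0.875.

0.875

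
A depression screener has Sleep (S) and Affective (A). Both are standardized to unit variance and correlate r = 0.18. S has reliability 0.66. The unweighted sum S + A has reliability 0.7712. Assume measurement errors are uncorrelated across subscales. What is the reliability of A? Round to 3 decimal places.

0.800

Var(S+A) = 2 + 2·0.18 = 2.360.
True-score variance = ρ_S + ρ_A + 2·0.18, so 0.7712 = (0.66 + ρ_A + 0.36) / 2.360.
ρ_A = 0.7712·2.360 − 0.66 − 0.36 = 0.800.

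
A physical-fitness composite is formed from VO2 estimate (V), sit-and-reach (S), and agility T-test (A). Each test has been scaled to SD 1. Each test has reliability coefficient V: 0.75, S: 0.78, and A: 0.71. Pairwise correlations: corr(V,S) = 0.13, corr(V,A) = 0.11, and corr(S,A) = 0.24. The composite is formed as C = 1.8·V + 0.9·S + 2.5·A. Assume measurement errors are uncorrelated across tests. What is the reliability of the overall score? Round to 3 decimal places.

0.781

Var(C) = 1.8² + 0.9² + 2.5² + 2·[1.62·0.13 + 4.5·0.11 + 2.25·0.24] = 10.3 + 2.4912 = 12.7912.
Because errors are independent across components, Cov(Tᵢ,Tⱼ) = Cov(Xᵢ,Xⱼ); the off-diagonal part of the true-score variance is the same as above.
True-score variance = [1.8²·0.75 + 0.9²·0.78 + 2.5²·0.71] + 2.4912 = 7.4993 + 2.4912 = 9.9905.
Reliability = 9.9905 / 12.7912 = 0.781.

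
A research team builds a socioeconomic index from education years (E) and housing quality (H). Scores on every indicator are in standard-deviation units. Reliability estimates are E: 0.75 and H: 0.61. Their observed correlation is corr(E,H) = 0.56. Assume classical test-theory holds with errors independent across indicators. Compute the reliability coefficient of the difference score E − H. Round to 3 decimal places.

0.273

Var(E−H) = 1 + 1 − 2·0.56 = 2 − 1.12 = 0.88.
Because errors are independent across components, Cov(Tᵢ,Tⱼ) = Cov(Xᵢ,Xⱼ); the off-diagonal part of the true-score variance is the same as above.
True-score variance = [0.75 + 0.61] − 1.12 = 1.36 − 1.12 = 0.24.
Reliability = 0.24 / 0.88 = 0.273.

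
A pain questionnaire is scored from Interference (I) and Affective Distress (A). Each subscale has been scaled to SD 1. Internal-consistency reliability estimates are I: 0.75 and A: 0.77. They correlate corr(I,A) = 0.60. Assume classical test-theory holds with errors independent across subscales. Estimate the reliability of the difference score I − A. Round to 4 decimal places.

0.4000

Var(I−A) = 1 + 1 − 2·0.60 = 2 − 1.2 = 0.8.
With uncorrelated errors the cross-covariances are all true-score covariance, so they carry over unchanged; only the diagonal terms shrink to ρᵢσᵢ².
True-score variance = [0.75 + 0.77] − 1.2 = 1.52 − 1.2 = 0.32.
Reliability = 0.32 / 0.8 = 0.4000.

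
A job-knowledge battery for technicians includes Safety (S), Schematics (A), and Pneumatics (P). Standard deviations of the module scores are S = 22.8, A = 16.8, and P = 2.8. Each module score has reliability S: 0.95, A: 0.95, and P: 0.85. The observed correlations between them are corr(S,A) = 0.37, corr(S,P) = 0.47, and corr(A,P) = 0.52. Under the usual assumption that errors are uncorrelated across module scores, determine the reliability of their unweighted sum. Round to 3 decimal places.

Var(S+A+P) = 22.8² + 16.8² + 2.8² + 2·[22.8·16.8·0.37 + 22.8·2.8·0.47 + 16.8·2.8·0.52] = 809.92 + 392.381 = 1202.3.
Under uncorrelated errors the observed covariances equal the true-score covariances, so only the own-variance terms attenuate.
True-score variance = [22.8²·0.95 + 16.8²·0.95 + 2.8²·0.85] + 392.381 = 768.64 + 392.381 = 1161.02.
Reliability = 1161.02 / 1202.3 = 0.966.

0.966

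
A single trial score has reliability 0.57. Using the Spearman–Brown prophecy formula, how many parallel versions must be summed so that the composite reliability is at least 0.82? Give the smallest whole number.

k ≥ ρ*(1−ρ₁)/(ρ₁(1−ρ*)) = 0.82·0.43 / (0.57·0.18) = 3.437.
Smallest integer k = 4.

4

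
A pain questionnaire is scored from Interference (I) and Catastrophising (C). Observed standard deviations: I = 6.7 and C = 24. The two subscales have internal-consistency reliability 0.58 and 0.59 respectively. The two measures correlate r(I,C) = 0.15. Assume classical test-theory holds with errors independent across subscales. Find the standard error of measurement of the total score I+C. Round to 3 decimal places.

Var(total) = 620.89 + 48.24 = 669.13.
True-score variance = 365.876 + 48.24 = 414.116, so reliability = 0.6189.
Error variance = 669.13 − 414.116 = 255.014; SEM = √255.014 = 15.969.

15.969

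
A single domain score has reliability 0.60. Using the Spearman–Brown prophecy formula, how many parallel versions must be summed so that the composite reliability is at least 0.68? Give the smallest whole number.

2

k ≥ ρ*(1−ρ₁)/(ρ₁(1−ρ*)) = 0.68·0.40 / (0.60·0.32) = 1.417.
Smallest integer k = 2.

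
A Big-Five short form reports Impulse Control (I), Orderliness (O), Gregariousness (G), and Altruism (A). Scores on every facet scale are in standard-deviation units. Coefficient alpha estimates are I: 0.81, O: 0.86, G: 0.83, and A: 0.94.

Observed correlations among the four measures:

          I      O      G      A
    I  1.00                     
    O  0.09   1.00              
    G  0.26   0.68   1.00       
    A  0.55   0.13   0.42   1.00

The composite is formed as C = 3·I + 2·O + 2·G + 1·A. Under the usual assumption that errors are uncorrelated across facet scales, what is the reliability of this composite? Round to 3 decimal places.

0.909

Var(C) = 3² + 2² + 2² + 1 + 2·[6·0.09 + 6·0.26 + 3·0.55 + 4·0.68 + 2·0.13 + 2·0.42] = 18 + 15.14 = 33.14.
Because errors are independent across components, Cov(Tᵢ,Tⱼ) = Cov(Xᵢ,Xⱼ); the off-diagonal part of the true-score variance is the same as above.
True-score variance = [3²·0.81 + 2²·0.86 + 2²·0.83 + 0.94] + 15.14 = 14.99 + 15.14 = 30.13.
Reliability = 30.13 / 33.14 = 0.909.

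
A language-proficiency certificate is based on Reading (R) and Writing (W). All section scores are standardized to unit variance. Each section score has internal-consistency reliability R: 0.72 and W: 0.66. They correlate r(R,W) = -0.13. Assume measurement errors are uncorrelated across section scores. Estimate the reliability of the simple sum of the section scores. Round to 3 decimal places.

Var(R+W) = 2 + 2·[(-0.13)] = 2 − 0.26 = 1.74.
Because errors are independent across components, Cov(Tᵢ,Tⱼ) = Cov(Xᵢ,Xⱼ); the off-diagonal part of the true-score variance is the same as above.
True-score variance = [0.72 + 0.66] − 0.26 = 1.38 − 0.26 = 1.12.
Reliability = 1.12 / 1.74 = 0.644.

0.644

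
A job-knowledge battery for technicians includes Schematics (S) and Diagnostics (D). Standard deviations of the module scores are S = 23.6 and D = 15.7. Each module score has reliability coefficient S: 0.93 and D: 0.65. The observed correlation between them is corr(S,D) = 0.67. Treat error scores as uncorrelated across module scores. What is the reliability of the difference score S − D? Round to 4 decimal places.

Var(S−D) = 23.6² + 15.7² − 2·23.6·15.7·0.67 = 803.45 − 496.497 = 306.953.
Under uncorrelated errors the observed covariances equal the true-score covariances, so only the own-variance terms attenuate.
True-score variance = [23.6²·0.93 + 15.7²·0.65] − 496.497 = 678.191 − 496.497 = 181.694.
Reliability = 181.694 / 306.953 = 0.5919.

0.5919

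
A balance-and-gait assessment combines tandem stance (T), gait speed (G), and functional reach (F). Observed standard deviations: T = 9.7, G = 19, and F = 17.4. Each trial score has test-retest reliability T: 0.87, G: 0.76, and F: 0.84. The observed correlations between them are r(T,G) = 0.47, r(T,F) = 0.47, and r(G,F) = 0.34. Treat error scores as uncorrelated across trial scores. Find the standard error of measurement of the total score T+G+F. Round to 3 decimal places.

Var(total) = 757.85 + 556.703 = 1314.55.
True-score variance = 610.537 + 556.703 = 1167.24, so reliability = 0.8879.
Error variance = 1314.55 − 1167.24 = 147.313; SEM = √147.313 = 12.137.

12.137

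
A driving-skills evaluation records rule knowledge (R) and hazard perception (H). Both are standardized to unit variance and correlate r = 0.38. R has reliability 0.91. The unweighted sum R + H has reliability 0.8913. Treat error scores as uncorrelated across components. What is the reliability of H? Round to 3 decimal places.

Var(R+H) = 2 + 2·0.38 = 2.760.
True-score variance = ρ_R + ρ_H + 2·0.38, so 0.8913 = (0.91 + ρ_H + 0.76) / 2.760.
ρ_H = 0.8913·2.760 − 0.91 − 0.76 = 0.790.

0.790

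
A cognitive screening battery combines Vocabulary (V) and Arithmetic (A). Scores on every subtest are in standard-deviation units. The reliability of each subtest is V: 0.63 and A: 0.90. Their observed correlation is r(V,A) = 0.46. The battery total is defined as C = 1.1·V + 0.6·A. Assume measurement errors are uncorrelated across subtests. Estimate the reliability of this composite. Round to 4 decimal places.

Var(C) = 1.1² + 0.6² + 2·[0.66·0.46] = 1.57 + 0.6072 = 2.1772.
Under uncorrelated errors the observed covariances equal the true-score covariances, so only the own-variance terms attenuate.
True-score variance = [1.1²·0.63 + 0.6²·0.90] + 0.6072 = 1.0863 + 0.6072 = 1.6935.
Reliability = 1.6935 / 2.1772 = 0.7778.

0.7778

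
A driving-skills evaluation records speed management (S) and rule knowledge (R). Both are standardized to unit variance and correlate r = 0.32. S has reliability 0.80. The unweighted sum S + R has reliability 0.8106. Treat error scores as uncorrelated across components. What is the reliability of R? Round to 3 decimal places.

Var(S+R) = 2 + 2·0.32 = 2.640.
True-score variance = ρ_S + ρ_R + 2·0.32, so 0.8106 = (0.80 + ρ_R + 0.64) / 2.640.
ρ_R = 0.8106·2.640 − 0.80 − 0.64 = 0.700.

0.700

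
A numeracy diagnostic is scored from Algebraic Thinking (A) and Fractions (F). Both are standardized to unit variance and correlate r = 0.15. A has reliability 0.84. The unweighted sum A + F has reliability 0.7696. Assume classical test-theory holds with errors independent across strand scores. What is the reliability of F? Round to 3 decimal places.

Var(A+F) = 2 + 2·0.15 = 2.300.
True-score variance = ρ_A + ρ_F + 2·0.15, so 0.7696 = (0.84 + ρ_F + 0.30) / 2.300.
ρ_F = 0.7696·2.300 − 0.84 − 0.30 = 0.630.

0.630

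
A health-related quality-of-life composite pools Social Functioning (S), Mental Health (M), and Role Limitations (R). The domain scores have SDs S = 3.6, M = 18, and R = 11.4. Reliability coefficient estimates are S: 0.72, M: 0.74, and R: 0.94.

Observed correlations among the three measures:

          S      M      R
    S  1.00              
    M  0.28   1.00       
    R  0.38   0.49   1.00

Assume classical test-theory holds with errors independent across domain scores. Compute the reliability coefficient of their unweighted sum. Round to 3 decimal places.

Var(S+M+R) = 3.6² + 18² + 11.4² + 2·[3.6·18·0.28 + 3.6·11.4·0.38 + 18·11.4·0.49] = 466.92 + 268.574 = 735.494.
Under uncorrelated errors the observed covariances equal the true-score covariances, so only the own-variance terms attenuate.
True-score variance = [3.6²·0.72 + 18²·0.74 + 11.4²·0.94] + 268.574 = 371.254 + 268.574 = 639.828.
Reliability = 639.828 / 735.494 = 0.870.

0.870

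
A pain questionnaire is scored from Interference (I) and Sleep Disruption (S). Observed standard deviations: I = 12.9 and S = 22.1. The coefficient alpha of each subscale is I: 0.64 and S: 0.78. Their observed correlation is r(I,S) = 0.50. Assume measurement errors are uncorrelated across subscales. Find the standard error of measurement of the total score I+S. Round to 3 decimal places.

Var(total) = 654.82 + 285.09 = 939.91.
True-score variance = 487.462 + 285.09 = 772.552, so reliability = 0.8219.
Error variance = 939.91 − 772.552 = 167.358; SEM = √167.358 = 12.937.

12.937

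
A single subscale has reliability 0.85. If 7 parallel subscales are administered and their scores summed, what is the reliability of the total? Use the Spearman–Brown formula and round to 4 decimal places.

ρ_k = kρ / (1 + (k−1)ρ) = 7·0.85 / (1 + 6·0.85) = 5.950 / 6.100 = 0.9754.

0.9754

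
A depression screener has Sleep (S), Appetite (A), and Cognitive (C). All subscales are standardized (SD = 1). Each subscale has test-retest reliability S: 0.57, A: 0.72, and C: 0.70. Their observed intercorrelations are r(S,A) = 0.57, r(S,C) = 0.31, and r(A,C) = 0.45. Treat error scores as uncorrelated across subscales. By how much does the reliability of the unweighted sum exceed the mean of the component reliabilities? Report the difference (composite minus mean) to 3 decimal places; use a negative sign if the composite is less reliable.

Var(sum) = 3 + 2.66 = 5.66; true-score variance = 1.99 + 2.66 = 4.65; composite reliability = 0.8216.
Mean component reliability = 0.6633.
Difference = 0.8216 − 0.6633 = 0.158.

0.158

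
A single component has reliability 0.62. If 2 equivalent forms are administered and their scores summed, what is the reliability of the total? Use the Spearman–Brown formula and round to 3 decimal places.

0.765

ρ_k = kρ / (1 + (k−1)ρ) = 2·0.62 / (1 + 1·0.62) = 1.240 / 1.620 = 0.765.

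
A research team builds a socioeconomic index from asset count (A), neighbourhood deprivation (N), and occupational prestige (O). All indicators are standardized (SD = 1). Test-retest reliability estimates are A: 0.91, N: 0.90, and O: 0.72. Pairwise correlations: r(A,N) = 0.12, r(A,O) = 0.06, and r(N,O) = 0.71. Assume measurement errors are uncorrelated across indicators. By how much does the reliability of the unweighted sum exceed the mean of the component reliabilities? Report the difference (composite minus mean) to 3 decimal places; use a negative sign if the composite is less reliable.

0.058

Var(sum) = 3 + 1.78 = 4.78; true-score variance = 2.53 + 1.78 = 4.31; composite reliability = 0.9017.
Mean component reliability = 0.8433.
Difference = 0.9017 − 0.8433 = 0.058.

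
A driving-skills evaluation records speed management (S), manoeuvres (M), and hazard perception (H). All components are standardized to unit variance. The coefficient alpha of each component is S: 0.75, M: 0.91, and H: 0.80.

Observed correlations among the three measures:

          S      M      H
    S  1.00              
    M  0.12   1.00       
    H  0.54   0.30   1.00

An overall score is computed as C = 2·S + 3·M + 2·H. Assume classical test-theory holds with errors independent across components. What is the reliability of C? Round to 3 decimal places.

Var(C) = 2² + 3² + 2² + 2·[6·0.12 + 4·0.54 + 6·0.30] = 17 + 9.36 = 26.36.
Under uncorrelated errors the observed covariances equal the true-score covariances, so only the own-variance terms attenuate.
True-score variance = [2²·0.75 + 3²·0.91 + 2²·0.80] + 9.36 = 14.39 + 9.36 = 23.75.
Reliability = 23.75 / 26.36 = 0.901.

0.901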